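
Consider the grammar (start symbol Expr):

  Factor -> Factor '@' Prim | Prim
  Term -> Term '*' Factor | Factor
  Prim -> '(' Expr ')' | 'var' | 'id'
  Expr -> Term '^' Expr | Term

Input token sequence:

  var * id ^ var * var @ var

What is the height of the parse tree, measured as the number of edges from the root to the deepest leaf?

[Expr [Term [Term [Factor [Prim var]]] * [Factor [Prim id]]] ^ [Expr [Term [Term [Factor [Prim var]]] * [Factor [Factor [Prim var]] @ [Prim var]]]]]

6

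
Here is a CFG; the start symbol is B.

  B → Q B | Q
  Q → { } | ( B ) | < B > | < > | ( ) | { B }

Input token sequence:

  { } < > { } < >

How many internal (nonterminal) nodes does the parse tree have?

[B [Q { }] [B [Q < >] [B [Q { }] [B [Q < >]]]]]

8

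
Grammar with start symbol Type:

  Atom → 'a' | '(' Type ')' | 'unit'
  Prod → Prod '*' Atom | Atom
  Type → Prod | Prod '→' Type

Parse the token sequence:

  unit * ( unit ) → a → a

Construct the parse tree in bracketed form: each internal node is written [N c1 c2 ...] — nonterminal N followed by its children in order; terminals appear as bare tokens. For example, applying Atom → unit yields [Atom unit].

Type
Prod → Type
Prod * Atom → Type
Atom * Atom → Type
unit * Atom → Type
unit * ( Type ) → Type
unit * ( Prod ) → Type
unit * ( Atom ) → Type
unit * ( unit ) → Type
unit * ( unit ) → Prod → Type
unit * ( unit ) → Atom → Type
unit * ( unit ) → a → Type
unit * ( unit ) → a → Prod
unit * ( unit ) → a → Atom
unit * ( unit ) → a → a

[Type [Prod [Prod [Atom unit]] * [Atom ( [Type [Prod [Atom unit]]] )]] → [Type [Prod [Atom a]] → [Type [Prod [Atom a]]]]]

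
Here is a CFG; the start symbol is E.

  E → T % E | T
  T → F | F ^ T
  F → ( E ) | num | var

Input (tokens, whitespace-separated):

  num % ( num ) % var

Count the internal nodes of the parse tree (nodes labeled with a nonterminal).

[E [T [F num]] % [E [T [F ( [E [T [F num]]] )]] % [E [T [F var]]]]]

12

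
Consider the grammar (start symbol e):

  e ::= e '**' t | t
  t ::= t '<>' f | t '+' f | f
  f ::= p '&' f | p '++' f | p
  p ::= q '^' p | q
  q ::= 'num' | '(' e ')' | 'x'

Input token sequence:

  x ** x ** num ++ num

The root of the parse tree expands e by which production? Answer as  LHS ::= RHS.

[e [e [e [t [f [p [q x]]]]] ** [t [f [p [q x]]]]] ** [t [f [p [q num]] ++ [f [p [q num]]]]]]

e ::= e '**' t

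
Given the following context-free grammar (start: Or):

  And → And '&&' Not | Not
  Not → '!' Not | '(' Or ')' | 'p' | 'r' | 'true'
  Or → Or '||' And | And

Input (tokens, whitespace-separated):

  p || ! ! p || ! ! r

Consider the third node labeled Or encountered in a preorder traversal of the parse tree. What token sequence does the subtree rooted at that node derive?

[Or [Or [Or [And [Not p]]] || [And [Not ! [Not ! [Not p]]]]] || [And [Not ! [Not ! [Not r]]]]]

p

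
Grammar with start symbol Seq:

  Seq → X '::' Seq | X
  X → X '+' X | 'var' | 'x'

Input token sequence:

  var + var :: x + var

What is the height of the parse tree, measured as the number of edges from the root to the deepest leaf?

[Seq [X [X var] + [X var]] :: [Seq [X [X x] + [X var]]]]

4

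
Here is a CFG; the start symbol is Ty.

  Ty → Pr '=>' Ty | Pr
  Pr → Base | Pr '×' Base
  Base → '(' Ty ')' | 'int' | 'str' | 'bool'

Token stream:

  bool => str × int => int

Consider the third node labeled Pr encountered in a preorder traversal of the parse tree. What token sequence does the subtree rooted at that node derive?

[Ty [Pr [Base bool]] => [Ty [Pr [Pr [Base str]] × [Base int]] => [Ty [Pr [Base int]]]]]

str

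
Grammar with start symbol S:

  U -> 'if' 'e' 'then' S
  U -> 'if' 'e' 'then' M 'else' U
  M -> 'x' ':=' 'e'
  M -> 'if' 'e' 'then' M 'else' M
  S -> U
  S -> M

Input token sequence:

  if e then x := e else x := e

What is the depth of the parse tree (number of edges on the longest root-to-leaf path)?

[S [M if e then [M x := e] else [M x := e]]]

3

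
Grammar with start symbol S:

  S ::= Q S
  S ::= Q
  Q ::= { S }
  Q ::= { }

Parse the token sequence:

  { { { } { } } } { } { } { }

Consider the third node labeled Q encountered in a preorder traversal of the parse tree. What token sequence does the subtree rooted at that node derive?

{ }

[S [Q { [S [Q { [S [Q { }] [S [Q { }]]] }]] }] [S [Q { }] [S [Q { }] [S [Q { }]]]]]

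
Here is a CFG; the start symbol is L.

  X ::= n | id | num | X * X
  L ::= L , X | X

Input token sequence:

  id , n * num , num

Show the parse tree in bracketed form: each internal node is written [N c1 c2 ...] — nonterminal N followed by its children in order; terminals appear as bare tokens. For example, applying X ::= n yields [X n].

[L [L [L [X id]] , [X [X n] * [X num]]] , [X num]]

L
L , X
L , X , X
X , X , X
id , X , X
id , X * X , X
id , n * X , X
id , n * num , X
id , n * num , num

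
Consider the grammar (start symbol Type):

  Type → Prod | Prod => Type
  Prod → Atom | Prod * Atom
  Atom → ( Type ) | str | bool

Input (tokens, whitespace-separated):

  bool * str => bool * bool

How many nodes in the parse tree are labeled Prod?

4

[Type [Prod [Prod [Atom bool]] * [Atom str]] => [Type [Prod [Prod [Atom bool]] * [Atom bool]]]]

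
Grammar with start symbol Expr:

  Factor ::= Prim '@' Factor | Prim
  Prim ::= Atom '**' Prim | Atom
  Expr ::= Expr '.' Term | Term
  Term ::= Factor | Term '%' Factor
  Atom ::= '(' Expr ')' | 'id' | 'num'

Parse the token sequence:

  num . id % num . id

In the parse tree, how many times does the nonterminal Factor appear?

4

[Expr [Expr [Expr [Term [Factor [Prim [Atom num]]]]] . [Term [Term [Factor [Prim [Atom id]]]] % [Factor [Prim [Atom num]]]]] . [Term [Factor [Prim [Atom id]]]]]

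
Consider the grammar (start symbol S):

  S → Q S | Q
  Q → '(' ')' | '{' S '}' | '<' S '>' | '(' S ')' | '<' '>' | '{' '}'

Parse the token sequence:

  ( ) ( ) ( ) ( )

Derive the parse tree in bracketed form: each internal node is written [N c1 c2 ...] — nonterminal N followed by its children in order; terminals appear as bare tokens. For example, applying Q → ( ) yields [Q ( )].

[S [Q ( )] [S [Q ( )] [S [Q ( )] [S [Q ( )]]]]]

S
Q S
( ) S
( ) Q S
( ) ( ) S
( ) ( ) Q S
( ) ( ) ( ) S
( ) ( ) ( ) Q
( ) ( ) ( ) ( )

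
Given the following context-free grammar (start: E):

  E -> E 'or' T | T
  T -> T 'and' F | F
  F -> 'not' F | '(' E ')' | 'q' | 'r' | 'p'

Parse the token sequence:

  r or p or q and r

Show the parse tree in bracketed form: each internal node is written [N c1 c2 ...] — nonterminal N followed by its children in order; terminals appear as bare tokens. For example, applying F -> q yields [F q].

E
E or T
E or T or T
T or T or T
F or T or T
r or T or T
r or F or T
r or p or T
r or p or T and F
r or p or F and F
r or p or q and F
r or p or q and r

[E [E [E [T [F r]]] or [T [F p]]] or [T [T [F q]] and [F r]]]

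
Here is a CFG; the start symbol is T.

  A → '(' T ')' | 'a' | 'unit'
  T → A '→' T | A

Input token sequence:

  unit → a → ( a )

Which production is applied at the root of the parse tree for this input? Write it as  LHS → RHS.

[T [A unit] → [T [A a] → [T [A ( [T [A a]] )]]]]

T → A '→' T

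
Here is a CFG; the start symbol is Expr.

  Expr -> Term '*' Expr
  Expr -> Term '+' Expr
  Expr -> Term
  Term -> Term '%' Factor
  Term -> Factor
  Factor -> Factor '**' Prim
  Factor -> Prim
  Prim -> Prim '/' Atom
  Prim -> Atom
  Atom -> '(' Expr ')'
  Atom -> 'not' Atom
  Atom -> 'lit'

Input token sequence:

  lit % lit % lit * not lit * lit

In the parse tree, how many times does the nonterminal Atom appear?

[Expr [Term [Term [Term [Factor [Prim [Atom lit]]]] % [Factor [Prim [Atom lit]]]] % [Factor [Prim [Atom lit]]]] * [Expr [Term [Factor [Prim [Atom not [Atom lit]]]]] * [Expr [Term [Factor [Prim [Atom lit]]]]]]]

6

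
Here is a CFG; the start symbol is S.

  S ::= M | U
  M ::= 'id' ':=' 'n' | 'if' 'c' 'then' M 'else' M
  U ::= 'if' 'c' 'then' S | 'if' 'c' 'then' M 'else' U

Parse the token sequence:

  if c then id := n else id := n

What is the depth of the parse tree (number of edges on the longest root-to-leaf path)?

[S [M if c then [M id := n] else [M id := n]]]

3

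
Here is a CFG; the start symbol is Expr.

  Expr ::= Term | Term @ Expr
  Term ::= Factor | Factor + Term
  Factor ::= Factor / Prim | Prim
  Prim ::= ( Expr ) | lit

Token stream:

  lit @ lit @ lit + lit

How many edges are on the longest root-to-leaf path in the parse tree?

7

[Expr [Term [Factor [Prim lit]]] @ [Expr [Term [Factor [Prim lit]]] @ [Expr [Term [Factor [Prim lit]] + [Term [Factor [Prim lit]]]]]]]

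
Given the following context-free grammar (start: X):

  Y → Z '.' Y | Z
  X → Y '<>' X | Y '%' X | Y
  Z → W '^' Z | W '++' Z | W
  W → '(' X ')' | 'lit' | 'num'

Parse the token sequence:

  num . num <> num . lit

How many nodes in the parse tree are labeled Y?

4

[X [Y [Z [W num]] . [Y [Z [W num]]]] <> [X [Y [Z [W num]] . [Y [Z [W lit]]]]]]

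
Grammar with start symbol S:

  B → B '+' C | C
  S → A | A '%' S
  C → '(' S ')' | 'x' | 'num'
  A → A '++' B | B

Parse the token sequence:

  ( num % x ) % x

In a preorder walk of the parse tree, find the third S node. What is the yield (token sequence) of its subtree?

x

[S [A [B [C ( [S [A [B [C num]]] % [S [A [B [C x]]]]] )]]] % [S [A [B [C x]]]]]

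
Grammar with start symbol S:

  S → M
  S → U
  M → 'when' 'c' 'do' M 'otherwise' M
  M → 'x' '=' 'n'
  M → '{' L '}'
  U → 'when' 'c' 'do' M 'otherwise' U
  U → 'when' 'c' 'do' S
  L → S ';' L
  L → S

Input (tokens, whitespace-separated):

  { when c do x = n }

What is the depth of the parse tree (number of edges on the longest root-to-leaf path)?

[S [M { [L [S [U when c do [S [M x = n]]]]] }]]

7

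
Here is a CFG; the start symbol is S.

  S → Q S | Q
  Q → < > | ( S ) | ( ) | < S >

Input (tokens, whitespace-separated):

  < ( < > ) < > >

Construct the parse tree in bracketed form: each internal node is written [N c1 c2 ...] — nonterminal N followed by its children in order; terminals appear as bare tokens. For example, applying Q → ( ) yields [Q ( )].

[S [Q < [S [Q ( [S [Q < >]] )] [S [Q < >]]] >]]

S
Q
< S >
< Q S >
< ( S ) S >
< ( Q ) S >
< ( < > ) S >
< ( < > ) Q >
< ( < > ) < > >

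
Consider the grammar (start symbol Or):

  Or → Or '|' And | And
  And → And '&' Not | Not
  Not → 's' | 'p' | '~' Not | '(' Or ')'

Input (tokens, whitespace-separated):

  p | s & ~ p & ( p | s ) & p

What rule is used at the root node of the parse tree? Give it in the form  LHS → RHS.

Or → Or '|' And

[Or [Or [And [Not p]]] | [And [And [And [And [Not s]] & [Not ~ [Not p]]] & [Not ( [Or [Or [And [Not p]]] | [And [Not s]]] )]] & [Not p]]]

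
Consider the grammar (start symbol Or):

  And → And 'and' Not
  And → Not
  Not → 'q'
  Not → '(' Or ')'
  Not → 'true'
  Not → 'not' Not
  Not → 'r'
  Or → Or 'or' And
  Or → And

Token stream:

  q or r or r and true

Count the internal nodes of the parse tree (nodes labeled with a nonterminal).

[Or [Or [Or [And [Not q]]] or [And [Not r]]] or [And [And [Not r]] and [Not true]]]

11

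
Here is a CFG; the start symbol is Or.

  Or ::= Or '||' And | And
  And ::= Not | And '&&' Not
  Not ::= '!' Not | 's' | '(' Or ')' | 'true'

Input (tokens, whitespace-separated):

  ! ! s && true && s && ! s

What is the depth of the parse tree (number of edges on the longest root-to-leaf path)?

8

[Or [And [And [And [And [Not ! [Not ! [Not s]]]] && [Not true]] && [Not s]] && [Not ! [Not s]]]]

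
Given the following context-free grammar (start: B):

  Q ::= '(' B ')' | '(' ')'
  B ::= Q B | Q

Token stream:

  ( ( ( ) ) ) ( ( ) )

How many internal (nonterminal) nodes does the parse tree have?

10

[B [Q ( [B [Q ( [B [Q ( )]] )]] )] [B [Q ( [B [Q ( )]] )]]]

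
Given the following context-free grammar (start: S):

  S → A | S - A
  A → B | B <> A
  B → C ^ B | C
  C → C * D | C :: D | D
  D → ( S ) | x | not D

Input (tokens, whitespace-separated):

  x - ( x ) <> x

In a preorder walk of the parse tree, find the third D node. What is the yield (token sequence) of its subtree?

[S [S [A [B [C [D x]]]]] - [A [B [C [D ( [S [A [B [C [D x]]]]] )]]] <> [A [B [C [D x]]]]]]

x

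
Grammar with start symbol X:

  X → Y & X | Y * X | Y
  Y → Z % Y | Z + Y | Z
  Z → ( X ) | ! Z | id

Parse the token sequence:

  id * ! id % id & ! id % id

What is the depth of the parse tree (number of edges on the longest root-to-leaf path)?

[X [Y [Z id]] * [X [Y [Z ! [Z id]] % [Y [Z id]]] & [X [Y [Z ! [Z id]] % [Y [Z id]]]]]]

6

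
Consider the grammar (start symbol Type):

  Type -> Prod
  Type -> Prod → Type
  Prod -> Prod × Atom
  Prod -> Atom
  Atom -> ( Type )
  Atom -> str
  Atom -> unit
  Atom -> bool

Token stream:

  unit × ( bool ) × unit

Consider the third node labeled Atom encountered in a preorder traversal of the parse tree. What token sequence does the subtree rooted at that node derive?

bool

[Type [Prod [Prod [Prod [Atom unit]] × [Atom ( [Type [Prod [Atom bool]]] )]] × [Atom unit]]]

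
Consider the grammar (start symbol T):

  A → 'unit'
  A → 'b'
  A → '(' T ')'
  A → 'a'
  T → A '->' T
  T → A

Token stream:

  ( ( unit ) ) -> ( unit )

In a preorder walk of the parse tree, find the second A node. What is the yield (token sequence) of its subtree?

( unit )

[T [A ( [T [A ( [T [A unit]] )]] )] -> [T [A ( [T [A unit]] )]]]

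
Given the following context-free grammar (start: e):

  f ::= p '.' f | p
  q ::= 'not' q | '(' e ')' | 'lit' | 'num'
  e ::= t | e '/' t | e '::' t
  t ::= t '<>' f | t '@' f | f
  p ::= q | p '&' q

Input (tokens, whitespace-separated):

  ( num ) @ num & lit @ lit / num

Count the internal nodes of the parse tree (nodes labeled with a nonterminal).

[e [e [t [t [t [f [p [q ( [e [t [f [p [q num]]]]] )]]]] @ [f [p [p [q num]] & [q lit]]]] @ [f [p [q lit]]]]] / [t [f [p [q num]]]]]

25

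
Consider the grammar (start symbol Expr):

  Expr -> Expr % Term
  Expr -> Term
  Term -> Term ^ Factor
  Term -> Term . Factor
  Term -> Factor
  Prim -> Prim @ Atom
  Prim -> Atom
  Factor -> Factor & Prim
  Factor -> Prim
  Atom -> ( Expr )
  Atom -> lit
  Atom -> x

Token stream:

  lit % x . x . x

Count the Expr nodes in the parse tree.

[Expr [Expr [Term [Factor [Prim [Atom lit]]]]] % [Term [Term [Term [Factor [Prim [Atom x]]]] . [Factor [Prim [Atom x]]]] . [Factor [Prim [Atom x]]]]]

2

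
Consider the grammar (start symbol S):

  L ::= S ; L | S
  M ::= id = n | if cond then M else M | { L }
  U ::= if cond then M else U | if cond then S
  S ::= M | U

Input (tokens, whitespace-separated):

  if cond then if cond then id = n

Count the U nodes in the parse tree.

2

[S [U if cond then [S [U if cond then [S [M id = n]]]]]]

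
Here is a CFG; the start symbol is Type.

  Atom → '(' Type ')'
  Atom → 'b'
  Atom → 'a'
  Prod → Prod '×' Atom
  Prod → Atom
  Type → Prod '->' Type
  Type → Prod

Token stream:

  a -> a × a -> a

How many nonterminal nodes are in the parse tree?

[Type [Prod [Atom a]] -> [Type [Prod [Prod [Atom a]] × [Atom a]] -> [Type [Prod [Atom a]]]]]

11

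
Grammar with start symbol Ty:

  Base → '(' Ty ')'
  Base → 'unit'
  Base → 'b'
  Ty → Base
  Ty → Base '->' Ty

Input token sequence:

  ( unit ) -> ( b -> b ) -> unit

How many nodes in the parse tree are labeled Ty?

[Ty [Base ( [Ty [Base unit]] )] -> [Ty [Base ( [Ty [Base b] -> [Ty [Base b]]] )] -> [Ty [Base unit]]]]

6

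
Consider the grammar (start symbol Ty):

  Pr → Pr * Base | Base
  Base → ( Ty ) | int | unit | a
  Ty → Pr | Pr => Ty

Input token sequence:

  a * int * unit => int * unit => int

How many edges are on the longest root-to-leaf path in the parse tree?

5

[Ty [Pr [Pr [Pr [Base a]] * [Base int]] * [Base unit]] => [Ty [Pr [Pr [Base int]] * [Base unit]] => [Ty [Pr [Base int]]]]]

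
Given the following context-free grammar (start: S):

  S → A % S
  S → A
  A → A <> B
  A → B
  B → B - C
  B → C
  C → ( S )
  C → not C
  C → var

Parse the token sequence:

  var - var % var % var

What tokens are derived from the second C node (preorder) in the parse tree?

[S [A [B [B [C var]] - [C var]]] % [S [A [B [C var]]] % [S [A [B [C var]]]]]]

var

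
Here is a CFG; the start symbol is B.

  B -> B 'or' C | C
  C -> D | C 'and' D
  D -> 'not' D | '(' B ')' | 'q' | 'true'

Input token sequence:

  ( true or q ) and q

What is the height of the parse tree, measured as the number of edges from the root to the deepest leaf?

[B [C [C [D ( [B [B [C [D true]]] or [C [D q]]] )]] and [D q]]]

8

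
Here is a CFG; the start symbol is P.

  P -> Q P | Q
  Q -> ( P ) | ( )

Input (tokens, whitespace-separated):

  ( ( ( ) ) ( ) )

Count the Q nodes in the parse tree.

4

[P [Q ( [P [Q ( [P [Q ( )]] )] [P [Q ( )]]] )]]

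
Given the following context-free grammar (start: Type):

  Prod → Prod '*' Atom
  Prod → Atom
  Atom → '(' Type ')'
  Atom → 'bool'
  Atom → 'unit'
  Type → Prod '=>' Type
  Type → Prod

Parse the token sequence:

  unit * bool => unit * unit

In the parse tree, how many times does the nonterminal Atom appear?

4

[Type [Prod [Prod [Atom unit]] * [Atom bool]] => [Type [Prod [Prod [Atom unit]] * [Atom unit]]]]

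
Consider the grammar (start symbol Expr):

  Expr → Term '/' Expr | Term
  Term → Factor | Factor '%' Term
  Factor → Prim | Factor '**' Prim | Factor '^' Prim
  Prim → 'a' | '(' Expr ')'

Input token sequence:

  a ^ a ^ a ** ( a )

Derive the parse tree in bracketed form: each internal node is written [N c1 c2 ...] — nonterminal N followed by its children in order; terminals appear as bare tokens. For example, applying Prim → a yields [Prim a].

[Expr [Term [Factor [Factor [Factor [Factor [Prim a]] ^ [Prim a]] ^ [Prim a]] ** [Prim ( [Expr [Term [Factor [Prim a]]]] )]]]]

Expr
Term
Factor
Factor ** Prim
Factor ^ Prim ** Prim
Factor ^ Prim ^ Prim ** Prim
Prim ^ Prim ^ Prim ** Prim
a ^ Prim ^ Prim ** Prim
a ^ a ^ Prim ** Prim
a ^ a ^ a ** Prim
a ^ a ^ a ** ( Expr )
a ^ a ^ a ** ( Term )
a ^ a ^ a ** ( Factor )
a ^ a ^ a ** ( Prim )
a ^ a ^ a ** ( a )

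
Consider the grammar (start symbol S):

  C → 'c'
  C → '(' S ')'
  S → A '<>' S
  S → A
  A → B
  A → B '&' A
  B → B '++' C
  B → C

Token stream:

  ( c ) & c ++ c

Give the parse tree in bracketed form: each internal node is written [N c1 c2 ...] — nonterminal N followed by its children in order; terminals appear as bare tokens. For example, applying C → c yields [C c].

S
A
B & A
C & A
( S ) & A
( A ) & A
( B ) & A
( C ) & A
( c ) & A
( c ) & B
( c ) & B ++ C
( c ) & C ++ C
( c ) & c ++ C
( c ) & c ++ c

[S [A [B [C ( [S [A [B [C c]]]] )]] & [A [B [B [C c]] ++ [C c]]]]]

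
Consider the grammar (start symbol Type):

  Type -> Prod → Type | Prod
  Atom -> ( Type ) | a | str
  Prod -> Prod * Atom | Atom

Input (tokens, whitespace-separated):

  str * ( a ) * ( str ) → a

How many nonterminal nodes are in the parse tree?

16

[Type [Prod [Prod [Prod [Atom str]] * [Atom ( [Type [Prod [Atom a]]] )]] * [Atom ( [Type [Prod [Atom str]]] )]] → [Type [Prod [Atom a]]]]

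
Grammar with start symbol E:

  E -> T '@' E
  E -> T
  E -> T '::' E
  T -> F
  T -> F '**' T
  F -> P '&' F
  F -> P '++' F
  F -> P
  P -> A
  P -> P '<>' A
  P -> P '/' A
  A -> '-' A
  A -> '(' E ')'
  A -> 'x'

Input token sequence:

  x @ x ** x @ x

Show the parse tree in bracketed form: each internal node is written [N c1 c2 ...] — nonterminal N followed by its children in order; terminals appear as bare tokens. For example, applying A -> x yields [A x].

[E [T [F [P [A x]]]] @ [E [T [F [P [A x]]] ** [T [F [P [A x]]]]] @ [E [T [F [P [A x]]]]]]]

E
T @ E
F @ E
P @ E
A @ E
x @ E
x @ T @ E
x @ F ** T @ E
x @ P ** T @ E
x @ A ** T @ E
x @ x ** T @ E
x @ x ** F @ E
x @ x ** P @ E
x @ x ** A @ E
x @ x ** x @ E
x @ x ** x @ T
x @ x ** x @ F
x @ x ** x @ P
x @ x ** x @ A
x @ x ** x @ x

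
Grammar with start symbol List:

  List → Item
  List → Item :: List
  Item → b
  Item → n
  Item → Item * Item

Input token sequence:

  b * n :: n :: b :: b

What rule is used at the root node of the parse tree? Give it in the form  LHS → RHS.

List → Item :: List

[List [Item [Item b] * [Item n]] :: [List [Item n] :: [List [Item b] :: [List [Item b]]]]]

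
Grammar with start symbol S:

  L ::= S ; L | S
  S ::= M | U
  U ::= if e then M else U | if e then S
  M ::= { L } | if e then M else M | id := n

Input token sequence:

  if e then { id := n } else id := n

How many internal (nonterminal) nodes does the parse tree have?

7

[S [M if e then [M { [L [S [M id := n]]] }] else [M id := n]]]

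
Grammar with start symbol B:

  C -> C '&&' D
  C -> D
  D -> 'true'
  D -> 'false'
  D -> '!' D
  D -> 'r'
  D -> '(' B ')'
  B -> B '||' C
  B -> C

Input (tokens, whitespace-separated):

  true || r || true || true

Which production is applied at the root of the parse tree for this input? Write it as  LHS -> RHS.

B -> B '||' C

[B [B [B [B [C [D true]]] || [C [D r]]] || [C [D true]]] || [C [D true]]]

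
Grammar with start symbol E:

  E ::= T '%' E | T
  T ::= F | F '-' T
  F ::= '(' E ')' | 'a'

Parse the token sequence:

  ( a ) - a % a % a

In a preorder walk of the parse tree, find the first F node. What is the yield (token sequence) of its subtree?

[E [T [F ( [E [T [F a]]] )] - [T [F a]]] % [E [T [F a]] % [E [T [F a]]]]]

( a )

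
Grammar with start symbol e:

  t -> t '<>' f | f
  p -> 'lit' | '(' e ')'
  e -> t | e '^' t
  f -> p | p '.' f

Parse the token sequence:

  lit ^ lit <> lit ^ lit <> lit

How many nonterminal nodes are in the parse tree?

[e [e [e [t [f [p lit]]]] ^ [t [t [f [p lit]]] <> [f [p lit]]]] ^ [t [t [f [p lit]]] <> [f [p lit]]]]

18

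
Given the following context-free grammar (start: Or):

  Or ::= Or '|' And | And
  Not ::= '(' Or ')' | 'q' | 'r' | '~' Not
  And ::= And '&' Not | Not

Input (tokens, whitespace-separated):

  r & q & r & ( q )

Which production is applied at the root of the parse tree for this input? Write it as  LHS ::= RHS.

[Or [And [And [And [And [Not r]] & [Not q]] & [Not r]] & [Not ( [Or [And [Not q]]] )]]]

Or ::= And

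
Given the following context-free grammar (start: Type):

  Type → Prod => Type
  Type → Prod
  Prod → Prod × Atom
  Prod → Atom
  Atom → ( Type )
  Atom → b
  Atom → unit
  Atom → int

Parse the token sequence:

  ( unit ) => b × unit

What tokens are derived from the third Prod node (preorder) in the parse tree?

b × unit

[Type [Prod [Atom ( [Type [Prod [Atom unit]]] )]] => [Type [Prod [Prod [Atom b]] × [Atom unit]]]]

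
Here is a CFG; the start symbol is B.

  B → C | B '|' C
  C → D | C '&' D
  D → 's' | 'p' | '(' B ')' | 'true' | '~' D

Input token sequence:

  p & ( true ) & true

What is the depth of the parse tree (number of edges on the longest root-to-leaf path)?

[B [C [C [C [D p]] & [D ( [B [C [D true]]] )]] & [D true]]]

7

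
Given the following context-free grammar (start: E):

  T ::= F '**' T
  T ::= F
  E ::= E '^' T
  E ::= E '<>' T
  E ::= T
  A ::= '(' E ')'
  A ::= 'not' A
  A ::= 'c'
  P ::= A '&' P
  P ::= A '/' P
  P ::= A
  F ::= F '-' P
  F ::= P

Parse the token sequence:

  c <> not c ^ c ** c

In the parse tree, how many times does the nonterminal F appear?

[E [E [E [T [F [P [A c]]]]] <> [T [F [P [A not [A c]]]]]] ^ [T [F [P [A c]]] ** [T [F [P [A c]]]]]]

4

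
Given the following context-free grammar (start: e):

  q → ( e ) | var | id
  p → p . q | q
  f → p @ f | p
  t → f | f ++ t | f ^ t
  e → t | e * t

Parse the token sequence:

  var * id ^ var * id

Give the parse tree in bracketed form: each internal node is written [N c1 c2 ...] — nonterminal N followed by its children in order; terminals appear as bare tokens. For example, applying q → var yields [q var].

e
e * t
e * t * t
t * t * t
f * t * t
p * t * t
q * t * t
var * t * t
var * f ^ t * t
var * p ^ t * t
var * q ^ t * t
var * id ^ t * t
var * id ^ f * t
var * id ^ p * t
var * id ^ q * t
var * id ^ var * t
var * id ^ var * f
var * id ^ var * p
var * id ^ var * q
var * id ^ var * id

[e [e [e [t [f [p [q var]]]]] * [t [f [p [q id]]] ^ [t [f [p [q var]]]]]] * [t [f [p [q id]]]]]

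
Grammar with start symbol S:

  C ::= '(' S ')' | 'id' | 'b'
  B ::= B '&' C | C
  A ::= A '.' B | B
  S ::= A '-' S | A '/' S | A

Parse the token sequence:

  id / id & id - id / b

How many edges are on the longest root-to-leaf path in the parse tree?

[S [A [B [C id]]] / [S [A [B [B [C id]] & [C id]]] - [S [A [B [C id]]] / [S [A [B [C b]]]]]]]

7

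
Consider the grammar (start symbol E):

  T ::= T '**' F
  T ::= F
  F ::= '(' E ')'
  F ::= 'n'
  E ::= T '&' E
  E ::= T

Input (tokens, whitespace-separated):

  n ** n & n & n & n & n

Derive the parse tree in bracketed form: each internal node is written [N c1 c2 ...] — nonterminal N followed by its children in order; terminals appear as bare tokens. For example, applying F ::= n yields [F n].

[E [T [T [F n]] ** [F n]] & [E [T [F n]] & [E [T [F n]] & [E [T [F n]] & [E [T [F n]]]]]]]

E
T & E
T ** F & E
F ** F & E
n ** F & E
n ** n & E
n ** n & T & E
n ** n & F & E
n ** n & n & E
n ** n & n & T & E
n ** n & n & F & E
n ** n & n & n & E
n ** n & n & n & T & E
n ** n & n & n & F & E
n ** n & n & n & n & E
n ** n & n & n & n & T
n ** n & n & n & n & F
n ** n & n & n & n & n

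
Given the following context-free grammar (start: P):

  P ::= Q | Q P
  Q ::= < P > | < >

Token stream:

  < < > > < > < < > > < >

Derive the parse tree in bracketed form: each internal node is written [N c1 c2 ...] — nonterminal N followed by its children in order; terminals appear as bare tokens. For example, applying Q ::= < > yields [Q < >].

[P [Q < [P [Q < >]] >] [P [Q < >] [P [Q < [P [Q < >]] >] [P [Q < >]]]]]

P
Q P
< P > P
< Q > P
< < > > P
< < > > Q P
< < > > < > P
< < > > < > Q P
< < > > < > < P > P
< < > > < > < Q > P
< < > > < > < < > > P
< < > > < > < < > > Q
< < > > < > < < > > < >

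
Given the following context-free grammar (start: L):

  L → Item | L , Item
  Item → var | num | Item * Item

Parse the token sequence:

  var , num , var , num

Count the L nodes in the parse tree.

[L [L [L [L [Item var]] , [Item num]] , [Item var]] , [Item num]]

4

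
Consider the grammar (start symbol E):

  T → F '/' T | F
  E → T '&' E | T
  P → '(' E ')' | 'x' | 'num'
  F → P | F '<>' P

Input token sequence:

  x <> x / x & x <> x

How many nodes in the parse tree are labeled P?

5

[E [T [F [F [P x]] <> [P x]] / [T [F [P x]]]] & [E [T [F [F [P x]] <> [P x]]]]]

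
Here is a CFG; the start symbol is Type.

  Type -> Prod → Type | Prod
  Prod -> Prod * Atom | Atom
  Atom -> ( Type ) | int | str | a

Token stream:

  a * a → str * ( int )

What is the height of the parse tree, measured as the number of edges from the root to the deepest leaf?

7

[Type [Prod [Prod [Atom a]] * [Atom a]] → [Type [Prod [Prod [Atom str]] * [Atom ( [Type [Prod [Atom int]]] )]]]]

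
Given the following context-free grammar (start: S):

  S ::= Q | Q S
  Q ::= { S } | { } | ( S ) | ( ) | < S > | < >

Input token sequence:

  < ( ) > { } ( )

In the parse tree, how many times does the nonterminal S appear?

4

[S [Q < [S [Q ( )]] >] [S [Q { }] [S [Q ( )]]]]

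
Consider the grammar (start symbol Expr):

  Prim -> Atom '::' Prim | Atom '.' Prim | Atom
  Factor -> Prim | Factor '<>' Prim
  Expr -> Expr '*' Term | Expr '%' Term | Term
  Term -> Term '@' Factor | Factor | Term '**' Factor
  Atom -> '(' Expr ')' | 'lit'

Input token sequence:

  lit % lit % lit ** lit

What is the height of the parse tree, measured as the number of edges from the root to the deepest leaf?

[Expr [Expr [Expr [Term [Factor [Prim [Atom lit]]]]] % [Term [Factor [Prim [Atom lit]]]]] % [Term [Term [Factor [Prim [Atom lit]]]] ** [Factor [Prim [Atom lit]]]]]

7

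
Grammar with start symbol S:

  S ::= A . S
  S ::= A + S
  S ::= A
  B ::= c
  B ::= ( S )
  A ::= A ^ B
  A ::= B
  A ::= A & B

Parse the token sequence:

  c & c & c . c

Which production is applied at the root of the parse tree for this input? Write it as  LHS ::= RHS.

S ::= A . S

[S [A [A [A [B c]] & [B c]] & [B c]] . [S [A [B c]]]]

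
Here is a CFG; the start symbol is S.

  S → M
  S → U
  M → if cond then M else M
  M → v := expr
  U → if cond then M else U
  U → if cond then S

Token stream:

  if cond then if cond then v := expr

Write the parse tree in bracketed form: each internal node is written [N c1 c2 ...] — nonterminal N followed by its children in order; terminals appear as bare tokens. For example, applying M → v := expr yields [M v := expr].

[S [U if cond then [S [U if cond then [S [M v := expr]]]]]]

S
U
if cond then S
if cond then U
if cond then if cond then S
if cond then if cond then M
if cond then if cond then v := expr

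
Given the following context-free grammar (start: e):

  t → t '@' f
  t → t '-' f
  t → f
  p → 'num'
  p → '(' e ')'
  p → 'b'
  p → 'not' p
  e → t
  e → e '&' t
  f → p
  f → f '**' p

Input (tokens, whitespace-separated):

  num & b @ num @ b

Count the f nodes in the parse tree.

4

[e [e [t [f [p num]]]] & [t [t [t [f [p b]]] @ [f [p num]]] @ [f [p b]]]]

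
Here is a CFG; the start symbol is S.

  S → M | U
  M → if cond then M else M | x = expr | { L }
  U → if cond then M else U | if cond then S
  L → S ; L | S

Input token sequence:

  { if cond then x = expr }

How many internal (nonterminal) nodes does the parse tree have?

[S [M { [L [S [U if cond then [S [M x = expr]]]]] }]]

7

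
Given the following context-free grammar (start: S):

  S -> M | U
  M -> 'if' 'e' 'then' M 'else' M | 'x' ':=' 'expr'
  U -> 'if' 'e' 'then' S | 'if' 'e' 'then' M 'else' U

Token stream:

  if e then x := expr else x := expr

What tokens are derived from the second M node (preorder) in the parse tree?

[S [M if e then [M x := expr] else [M x := expr]]]

x := expr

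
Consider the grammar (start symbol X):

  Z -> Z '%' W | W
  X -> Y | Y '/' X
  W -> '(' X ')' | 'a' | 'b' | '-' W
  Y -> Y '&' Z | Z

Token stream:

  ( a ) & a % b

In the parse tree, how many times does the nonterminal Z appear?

4

[X [Y [Y [Z [W ( [X [Y [Z [W a]]]] )]]] & [Z [Z [W a]] % [W b]]]]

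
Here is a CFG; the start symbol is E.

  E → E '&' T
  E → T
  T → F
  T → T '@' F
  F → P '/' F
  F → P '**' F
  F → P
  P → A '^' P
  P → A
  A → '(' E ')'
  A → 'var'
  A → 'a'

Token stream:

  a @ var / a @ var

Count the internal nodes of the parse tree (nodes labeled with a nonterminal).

16

[E [T [T [T [F [P [A a]]]] @ [F [P [A var]] / [F [P [A a]]]]] @ [F [P [A var]]]]]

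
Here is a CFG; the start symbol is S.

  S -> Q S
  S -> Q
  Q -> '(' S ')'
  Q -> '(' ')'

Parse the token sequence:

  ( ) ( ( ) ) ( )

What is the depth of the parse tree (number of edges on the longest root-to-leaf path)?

[S [Q ( )] [S [Q ( [S [Q ( )]] )] [S [Q ( )]]]]

5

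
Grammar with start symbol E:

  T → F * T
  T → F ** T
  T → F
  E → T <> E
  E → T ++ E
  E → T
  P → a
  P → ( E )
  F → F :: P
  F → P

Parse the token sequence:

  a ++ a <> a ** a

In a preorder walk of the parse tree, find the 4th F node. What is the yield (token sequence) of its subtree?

[E [T [F [P a]]] ++ [E [T [F [P a]]] <> [E [T [F [P a]] ** [T [F [P a]]]]]]]

a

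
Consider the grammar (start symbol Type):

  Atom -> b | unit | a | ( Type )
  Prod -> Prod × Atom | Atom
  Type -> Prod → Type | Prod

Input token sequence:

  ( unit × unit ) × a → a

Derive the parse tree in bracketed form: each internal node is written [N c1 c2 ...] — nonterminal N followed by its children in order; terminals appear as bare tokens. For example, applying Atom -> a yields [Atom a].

[Type [Prod [Prod [Atom ( [Type [Prod [Prod [Atom unit]] × [Atom unit]]] )]] × [Atom a]] → [Type [Prod [Atom a]]]]

Type
Prod → Type
Prod × Atom → Type
Atom × Atom → Type
( Type ) × Atom → Type
( Prod ) × Atom → Type
( Prod × Atom ) × Atom → Type
( Atom × Atom ) × Atom → Type
( unit × Atom ) × Atom → Type
( unit × unit ) × Atom → Type
( unit × unit ) × a → Type
( unit × unit ) × a → Prod
( unit × unit ) × a → Atom
( unit × unit ) × a → a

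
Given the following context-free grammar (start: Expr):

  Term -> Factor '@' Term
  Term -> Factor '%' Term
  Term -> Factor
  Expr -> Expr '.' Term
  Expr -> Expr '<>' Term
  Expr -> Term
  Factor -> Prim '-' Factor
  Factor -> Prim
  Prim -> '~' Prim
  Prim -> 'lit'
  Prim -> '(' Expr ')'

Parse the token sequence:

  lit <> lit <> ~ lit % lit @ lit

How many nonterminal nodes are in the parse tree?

19

[Expr [Expr [Expr [Term [Factor [Prim lit]]]] <> [Term [Factor [Prim lit]]]] <> [Term [Factor [Prim ~ [Prim lit]]] % [Term [Factor [Prim lit]] @ [Term [Factor [Prim lit]]]]]]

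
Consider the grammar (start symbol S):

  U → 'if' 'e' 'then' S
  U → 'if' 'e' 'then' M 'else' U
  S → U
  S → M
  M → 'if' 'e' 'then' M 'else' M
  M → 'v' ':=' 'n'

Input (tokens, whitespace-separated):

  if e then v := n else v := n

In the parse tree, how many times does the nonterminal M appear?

[S [M if e then [M v := n] else [M v := n]]]

3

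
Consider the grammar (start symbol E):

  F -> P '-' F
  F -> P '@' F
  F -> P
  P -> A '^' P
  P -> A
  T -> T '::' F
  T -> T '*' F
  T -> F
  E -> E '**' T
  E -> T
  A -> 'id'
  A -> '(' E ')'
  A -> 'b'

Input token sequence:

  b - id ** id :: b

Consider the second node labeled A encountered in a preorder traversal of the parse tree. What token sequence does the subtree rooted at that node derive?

id

[E [E [T [F [P [A b]] - [F [P [A id]]]]]] ** [T [T [F [P [A id]]]] :: [F [P [A b]]]]]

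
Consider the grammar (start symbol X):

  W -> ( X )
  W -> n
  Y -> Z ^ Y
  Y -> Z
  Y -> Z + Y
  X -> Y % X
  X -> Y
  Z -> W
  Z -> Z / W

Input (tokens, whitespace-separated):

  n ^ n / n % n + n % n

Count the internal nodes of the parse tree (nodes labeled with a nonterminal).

20

[X [Y [Z [W n]] ^ [Y [Z [Z [W n]] / [W n]]]] % [X [Y [Z [W n]] + [Y [Z [W n]]]] % [X [Y [Z [W n]]]]]]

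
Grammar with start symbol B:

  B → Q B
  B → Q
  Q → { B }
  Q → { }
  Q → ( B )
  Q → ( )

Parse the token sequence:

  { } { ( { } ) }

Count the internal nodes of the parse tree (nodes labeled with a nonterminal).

8

[B [Q { }] [B [Q { [B [Q ( [B [Q { }]] )]] }]]]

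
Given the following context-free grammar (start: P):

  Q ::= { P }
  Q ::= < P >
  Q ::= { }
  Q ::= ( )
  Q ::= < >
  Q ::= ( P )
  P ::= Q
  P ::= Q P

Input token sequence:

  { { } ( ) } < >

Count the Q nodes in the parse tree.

[P [Q { [P [Q { }] [P [Q ( )]]] }] [P [Q < >]]]

4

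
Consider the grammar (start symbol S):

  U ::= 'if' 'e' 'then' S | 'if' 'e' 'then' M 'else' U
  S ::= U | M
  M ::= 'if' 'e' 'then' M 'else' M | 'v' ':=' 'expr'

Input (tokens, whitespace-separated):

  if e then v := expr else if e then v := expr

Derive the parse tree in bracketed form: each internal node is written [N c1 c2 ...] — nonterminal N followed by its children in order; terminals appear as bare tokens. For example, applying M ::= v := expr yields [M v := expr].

S
U
if e then M else U
if e then v := expr else U
if e then v := expr else if e then S
if e then v := expr else if e then M
if e then v := expr else if e then v := expr

[S [U if e then [M v := expr] else [U if e then [S [M v := expr]]]]]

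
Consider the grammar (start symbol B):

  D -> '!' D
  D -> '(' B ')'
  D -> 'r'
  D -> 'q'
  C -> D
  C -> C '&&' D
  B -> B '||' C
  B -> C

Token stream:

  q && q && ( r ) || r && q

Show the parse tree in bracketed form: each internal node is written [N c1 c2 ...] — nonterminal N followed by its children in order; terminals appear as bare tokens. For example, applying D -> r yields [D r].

B
B || C
C || C
C && D || C
C && D && D || C
D && D && D || C
q && D && D || C
q && q && D || C
q && q && ( B ) || C
q && q && ( C ) || C
q && q && ( D ) || C
q && q && ( r ) || C
q && q && ( r ) || C && D
q && q && ( r ) || D && D
q && q && ( r ) || r && D
q && q && ( r ) || r && q

[B [B [C [C [C [D q]] && [D q]] && [D ( [B [C [D r]]] )]]] || [C [C [D r]] && [D q]]]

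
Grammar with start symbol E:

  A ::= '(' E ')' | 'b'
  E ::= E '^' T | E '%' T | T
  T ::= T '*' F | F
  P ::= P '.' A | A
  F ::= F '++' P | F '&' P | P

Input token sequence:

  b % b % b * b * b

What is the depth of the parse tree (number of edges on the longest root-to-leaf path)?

[E [E [E [T [F [P [A b]]]]] % [T [F [P [A b]]]]] % [T [T [T [F [P [A b]]]] * [F [P [A b]]]] * [F [P [A b]]]]]

7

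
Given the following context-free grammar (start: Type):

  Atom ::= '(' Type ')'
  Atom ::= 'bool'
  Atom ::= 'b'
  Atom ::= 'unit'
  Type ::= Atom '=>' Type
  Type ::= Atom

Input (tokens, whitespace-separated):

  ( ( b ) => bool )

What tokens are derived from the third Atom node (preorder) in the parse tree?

b

[Type [Atom ( [Type [Atom ( [Type [Atom b]] )] => [Type [Atom bool]]] )]]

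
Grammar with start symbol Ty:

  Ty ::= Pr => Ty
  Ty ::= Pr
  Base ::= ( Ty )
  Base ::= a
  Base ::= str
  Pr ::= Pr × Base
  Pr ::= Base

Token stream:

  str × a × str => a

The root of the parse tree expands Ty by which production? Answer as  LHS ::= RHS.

Ty ::= Pr => Ty

[Ty [Pr [Pr [Pr [Base str]] × [Base a]] × [Base str]] => [Ty [Pr [Base a]]]]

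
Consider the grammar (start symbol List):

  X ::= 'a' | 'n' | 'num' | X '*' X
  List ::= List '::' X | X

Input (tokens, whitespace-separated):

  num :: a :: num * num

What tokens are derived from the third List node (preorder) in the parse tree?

num

[List [List [List [X num]] :: [X a]] :: [X [X num] * [X num]]]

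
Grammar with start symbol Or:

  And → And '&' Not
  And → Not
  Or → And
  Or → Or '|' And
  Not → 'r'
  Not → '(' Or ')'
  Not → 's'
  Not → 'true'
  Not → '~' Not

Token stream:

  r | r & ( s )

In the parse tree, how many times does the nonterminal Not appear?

[Or [Or [And [Not r]]] | [And [And [Not r]] & [Not ( [Or [And [Not s]]] )]]]

4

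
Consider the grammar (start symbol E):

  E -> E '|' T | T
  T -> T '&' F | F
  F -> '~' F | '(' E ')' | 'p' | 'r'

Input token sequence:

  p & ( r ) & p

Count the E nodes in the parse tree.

[E [T [T [T [F p]] & [F ( [E [T [F r]]] )]] & [F p]]]

2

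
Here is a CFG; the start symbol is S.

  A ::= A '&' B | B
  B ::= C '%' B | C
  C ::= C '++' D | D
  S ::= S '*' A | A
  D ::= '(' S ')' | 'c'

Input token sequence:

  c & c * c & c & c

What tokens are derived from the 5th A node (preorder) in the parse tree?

[S [S [A [A [B [C [D c]]]] & [B [C [D c]]]]] * [A [A [A [B [C [D c]]]] & [B [C [D c]]]] & [B [C [D c]]]]]

c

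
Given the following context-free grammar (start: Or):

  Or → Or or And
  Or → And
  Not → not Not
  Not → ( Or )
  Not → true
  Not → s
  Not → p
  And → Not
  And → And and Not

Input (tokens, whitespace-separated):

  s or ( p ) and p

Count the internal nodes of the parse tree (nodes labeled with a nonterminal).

11

[Or [Or [And [Not s]]] or [And [And [Not ( [Or [And [Not p]]] )]] and [Not p]]]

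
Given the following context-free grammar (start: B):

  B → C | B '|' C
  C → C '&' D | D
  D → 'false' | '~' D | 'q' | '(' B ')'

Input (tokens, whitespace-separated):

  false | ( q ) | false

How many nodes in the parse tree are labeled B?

4

[B [B [B [C [D false]]] | [C [D ( [B [C [D q]]] )]]] | [C [D false]]]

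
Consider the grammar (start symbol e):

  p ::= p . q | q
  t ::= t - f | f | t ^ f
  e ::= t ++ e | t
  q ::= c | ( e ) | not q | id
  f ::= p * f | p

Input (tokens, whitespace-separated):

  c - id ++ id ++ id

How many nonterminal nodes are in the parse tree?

19

[e [t [t [f [p [q c]]]] - [f [p [q id]]]] ++ [e [t [f [p [q id]]]] ++ [e [t [f [p [q id]]]]]]]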